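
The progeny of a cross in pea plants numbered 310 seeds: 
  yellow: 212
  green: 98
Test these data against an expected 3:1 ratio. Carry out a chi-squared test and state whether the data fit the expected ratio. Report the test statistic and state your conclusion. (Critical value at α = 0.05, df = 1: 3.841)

7.230; not consistent

Total ratio parts = 4. Expected numbers out of 310:
  yellow: 310 × 3/4 = 232.5
  green: 310 × 1/4 = 77.5
χ² = Σ (O − E)² / E
  yellow: (212 − 232.5)² / 232.5 = 1.8075
  green: (98 − 77.5)² / 77.5 = 5.4226
χ² = 1.8075 + 5.4226 = 7.2301 ≈ 7.230
Degrees of freedom = 2 − 1 = 1; critical value at α = 0.05 is 3.841.
Since 7.230 > 3.841, we reject the null hypothesis — the data do not fit the 3:1 ratio.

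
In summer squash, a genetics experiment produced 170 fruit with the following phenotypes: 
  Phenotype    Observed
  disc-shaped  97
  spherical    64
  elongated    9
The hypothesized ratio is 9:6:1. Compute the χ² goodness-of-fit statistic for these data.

Total ratio parts = 16. Expected numbers out of 170:
  disc-shaped: 170 × 9/16 = 95.625
  spherical: 170 × 6/16 = 63.75
  elongated: 170 × 1/16 = 10.625
χ² = Σ (O − E)² / E
  disc-shaped: (97 − 95.625)² / 95.625 = 0.0198
  spherical: (64 − 63.75)² / 63.75 = 0.0010
  elongated: (9 − 10.625)² / 10.625 = 0.2485
χ² = 0.0198 + 0.0010 + 0.2485 = 0.2693 ≈ 0.269

0.269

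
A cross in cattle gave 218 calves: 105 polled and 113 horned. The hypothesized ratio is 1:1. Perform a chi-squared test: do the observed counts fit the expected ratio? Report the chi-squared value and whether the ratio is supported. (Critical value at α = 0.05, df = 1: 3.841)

0.294; consistent

The 1:1 ratio has 2 parts, so with N = 218 the expected counts are:
  polled: 218 × 1/2 = 109
  horned: 218 × 1/2 = 109
χ² = Σ (O − E)² / E
  polled: (105 − 109)² / 109 = 0.1468
  horned: (113 − 109)² / 109 = 0.1468
χ² = 0.1468 + 0.1468 = 0.2936 ≈ 0.294
Degrees of freedom = 2 − 1 = 1; critical value at α = 0.05 is 3.841.
Since 0.294 < 3.841, we fail to reject the null hypothesis — the data are consistent with the 1:1 ratio.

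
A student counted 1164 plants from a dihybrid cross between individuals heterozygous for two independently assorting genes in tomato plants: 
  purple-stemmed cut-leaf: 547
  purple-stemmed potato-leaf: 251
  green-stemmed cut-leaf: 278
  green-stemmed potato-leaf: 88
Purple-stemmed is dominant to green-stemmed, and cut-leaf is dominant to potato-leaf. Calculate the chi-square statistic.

A dihybrid F₂ with independent assortment and complete dominance at both loci gives a 9:3:3:1 phenotypic ratio.
Expected counts for N = 1164 under a 9:3:3:1 ratio (total parts = 16):
  purple-stemmed cut-leaf: 1164 × 9/16 = 654.75
  purple-stemmed potato-leaf: 1164 × 3/16 = 218.25
  green-stemmed cut-leaf: 1164 × 3/16 = 218.25
  green-stemmed potato-leaf: 1164 × 1/16 = 72.75
χ² = Σ (O − E)² / E
  purple-stemmed cut-leaf: (547 − 654.75)² / 654.75 = 17.7321
  purple-stemmed potato-leaf: (251 − 218.25)² / 218.25 = 4.9144
  green-stemmed cut-leaf: (278 − 218.25)² / 218.25 = 16.3577
  green-stemmed potato-leaf: (88 − 72.75)² / 72.75 = 3.1967
χ² = 17.7321 + 4.9144 + 16.3577 + 3.1967 = 42.2009 ≈ 42.201

42.201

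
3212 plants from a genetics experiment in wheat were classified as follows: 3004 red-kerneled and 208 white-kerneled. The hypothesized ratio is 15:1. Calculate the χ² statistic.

0.279

Expected counts for N = 3212 under a 15:1 ratio (total parts = 16):
  red-kerneled: 3212 × 15/16 = 3011.25
  white-kerneled: 3212 × 1/16 = 200.75
χ² = Σ (O − E)² / E
  red-kerneled: (3004 − 3011.25)² / 3011.25 = 0.0175
  white-kerneled: (208 − 200.75)² / 200.75 = 0.2618
χ² = 0.0175 + 0.2618 = 0.2793 ≈ 0.279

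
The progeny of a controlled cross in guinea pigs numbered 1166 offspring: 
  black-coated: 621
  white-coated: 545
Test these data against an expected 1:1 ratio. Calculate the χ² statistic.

Under the 1:1 hypothesis (Σ ratio = 2, N = 1166):
  black-coated: 1166 × 1/2 = 583
  white-coated: 1166 × 1/2 = 583
χ² = Σ (O − E)² / E
  black-coated: (621 − 583)² / 583 = 2.4768
  white-coated: (545 − 583)² / 583 = 2.4768
χ² = 2.4768 + 2.4768 = 4.9536 ≈ 4.954

4.954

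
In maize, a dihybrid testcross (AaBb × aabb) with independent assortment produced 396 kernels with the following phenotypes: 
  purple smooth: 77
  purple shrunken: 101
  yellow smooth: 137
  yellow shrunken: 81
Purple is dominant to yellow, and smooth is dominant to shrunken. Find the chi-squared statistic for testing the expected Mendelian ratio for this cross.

A dihybrid testcross with independent assortment gives a 1:1:1:1 ratio.
Under the 1:1:1:1 hypothesis (Σ ratio = 4, N = 396):
  purple smooth: 396 × 1/4 = 99
  purple shrunken: 396 × 1/4 = 99
  yellow smooth: 396 × 1/4 = 99
  yellow shrunken: 396 × 1/4 = 99
χ² = Σ (O − E)² / E
  purple smooth: (77 − 99)² / 99 = 4.8889
  purple shrunken: (101 − 99)² / 99 = 0.0404
  yellow smooth: (137 − 99)² / 99 = 14.5859
  yellow shrunken: (81 − 99)² / 99 = 3.2727
χ² = 4.8889 + 0.0404 + 14.5859 + 3.2727 = 22.7879 ≈ 22.788

22.788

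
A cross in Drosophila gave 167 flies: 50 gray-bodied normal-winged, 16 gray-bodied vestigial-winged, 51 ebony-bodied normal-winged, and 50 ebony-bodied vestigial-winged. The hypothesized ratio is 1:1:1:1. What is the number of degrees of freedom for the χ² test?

A goodness-of-fit test with 4 phenotype classes has df = 4 − 1 = 3.

3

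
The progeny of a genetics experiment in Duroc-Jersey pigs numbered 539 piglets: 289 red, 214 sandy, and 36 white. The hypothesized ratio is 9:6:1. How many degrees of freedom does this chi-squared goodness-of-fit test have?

A goodness-of-fit test with 3 phenotype classes has df = 3 − 1 = 2.

2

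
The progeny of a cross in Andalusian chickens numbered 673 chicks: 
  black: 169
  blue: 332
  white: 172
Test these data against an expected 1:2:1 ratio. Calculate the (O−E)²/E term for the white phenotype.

Total ratio parts = 4. Expected numbers out of 673:
  black: 673 × 1/4 = 168.25
  blue: 673 × 2/4 = 336.5
  white: 673 × 1/4 = 168.25
Contribution of white: (172 − 168.25)² / 168.25 = 0.0836

0.084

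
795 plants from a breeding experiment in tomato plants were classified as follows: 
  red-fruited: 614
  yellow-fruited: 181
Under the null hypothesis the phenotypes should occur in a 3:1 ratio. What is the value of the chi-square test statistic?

Under the 3:1 hypothesis (Σ ratio = 4, N = 795):
  red-fruited: 795 × 3/4 = 596.25
  yellow-fruited: 795 × 1/4 = 198.75
χ² = Σ (O − E)² / E
  red-fruited: (614 − 596.25)² / 596.25 = 0.5284
  yellow-fruited: (181 − 198.75)² / 198.75 = 1.5852
χ² = 0.5284 + 1.5852 = 2.1136 ≈ 2.114

2.114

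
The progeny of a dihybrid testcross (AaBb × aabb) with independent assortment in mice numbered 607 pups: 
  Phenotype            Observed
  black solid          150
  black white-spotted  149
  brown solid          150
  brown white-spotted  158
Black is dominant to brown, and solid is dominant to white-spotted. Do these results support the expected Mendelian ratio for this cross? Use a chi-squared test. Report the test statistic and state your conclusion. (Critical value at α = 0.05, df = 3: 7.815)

A dihybrid testcross with independent assortment gives a 1:1:1:1 ratio.
Under the 1:1:1:1 hypothesis (Σ ratio = 4, N = 607):
  black solid: 607 × 1/4 = 151.75
  black white-spotted: 607 × 1/4 = 151.75
  brown solid: 607 × 1/4 = 151.75
  brown white-spotted: 607 × 1/4 = 151.75
χ² = Σ (O − E)² / E
  black solid: (150 − 151.75)² / 151.75 = 0.0202
  black white-spotted: (149 − 151.75)² / 151.75 = 0.0498
  brown solid: (150 − 151.75)² / 151.75 = 0.0202
  brown white-spotted: (158 − 151.75)² / 151.75 = 0.2574
χ² = 0.0202 + 0.0498 + 0.0202 + 0.2574 = 0.3476 ≈ 0.348
Degrees of freedom = 4 − 1 = 3; critical value at α = 0.05 is 7.815.
Since 0.348 < 7.815, we fail to reject the null hypothesis — the data are consistent with the 1:1:1:1 ratio.

0.348; consistent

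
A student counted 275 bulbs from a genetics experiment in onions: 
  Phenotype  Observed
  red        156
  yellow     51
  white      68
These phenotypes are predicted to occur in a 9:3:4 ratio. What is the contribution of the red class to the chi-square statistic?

Expected counts for N = 275 under a 9:3:4 ratio (total parts = 16):
  red: 275 × 9/16 = 154.6875
  yellow: 275 × 3/16 = 51.5625
  white: 275 × 4/16 = 68.75
Contribution of red: (156 − 154.6875)² / 154.6875 = 0.0111

0.011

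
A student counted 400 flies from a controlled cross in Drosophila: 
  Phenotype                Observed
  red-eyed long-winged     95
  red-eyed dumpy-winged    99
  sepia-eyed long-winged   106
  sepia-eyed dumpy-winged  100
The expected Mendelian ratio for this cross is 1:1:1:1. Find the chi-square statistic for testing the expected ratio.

0.620

The 1:1:1:1 ratio has 4 parts, so with N = 400 the expected counts are:
  red-eyed long-winged: 400 × 1/4 = 100
  red-eyed dumpy-winged: 400 × 1/4 = 100
  sepia-eyed long-winged: 400 × 1/4 = 100
  sepia-eyed dumpy-winged: 400 × 1/4 = 100
χ² = Σ (O − E)² / E
  red-eyed long-winged: (95 − 100)² / 100 = 0.2500
  red-eyed dumpy-winged: (99 − 100)² / 100 = 0.0100
  sepia-eyed long-winged: (106 − 100)² / 100 = 0.3600
  sepia-eyed dumpy-winged: (100 − 100)² / 100 = 0.0000
χ² = 0.2500 + 0.0100 + 0.3600 + 0.0000 = 0.620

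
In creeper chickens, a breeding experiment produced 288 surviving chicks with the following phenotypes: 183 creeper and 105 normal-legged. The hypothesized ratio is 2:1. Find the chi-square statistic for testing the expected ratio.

Total ratio parts = 3. Expected numbers out of 288:
  creeper: 288 × 2/3 = 192
  normal-legged: 288 × 1/3 = 96
χ² = Σ (O − E)² / E
  creeper: (183 − 192)² / 192 = 0.4219
  normal-legged: (105 − 96)² / 96 = 0.8438
χ² = 0.4219 + 0.8438 = 1.2657 ≈ 1.266

1.266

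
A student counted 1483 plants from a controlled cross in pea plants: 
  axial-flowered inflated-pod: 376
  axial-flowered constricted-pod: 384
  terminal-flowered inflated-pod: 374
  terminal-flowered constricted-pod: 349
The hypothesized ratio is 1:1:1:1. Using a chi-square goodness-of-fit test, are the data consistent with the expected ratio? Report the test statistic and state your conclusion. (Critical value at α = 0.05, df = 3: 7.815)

Under the 1:1:1:1 hypothesis (Σ ratio = 4, N = 1483):
  axial-flowered inflated-pod: 1483 × 1/4 = 370.75
  axial-flowered constricted-pod: 1483 × 1/4 = 370.75
  terminal-flowered inflated-pod: 1483 × 1/4 = 370.75
  terminal-flowered constricted-pod: 1483 × 1/4 = 370.75
χ² = Σ (O − E)² / E
  axial-flowered inflated-pod: (376 − 370.75)² / 370.75 = 0.0743
  axial-flowered constricted-pod: (384 − 370.75)² / 370.75 = 0.4735
  terminal-flowered inflated-pod: (374 − 370.75)² / 370.75 = 0.0285
  terminal-flowered constricted-pod: (349 − 370.75)² / 370.75 = 1.2760
χ² = 0.0743 + 0.4735 + 0.0285 + 1.2760 = 1.8523 ≈ 1.852
Degrees of freedom = 4 − 1 = 3; critical value at α = 0.05 is 7.815.
Since 1.852 < 7.815, we fail to reject the null hypothesis — the data are consistent with the 1:1:1:1 ratio.

1.852; consistent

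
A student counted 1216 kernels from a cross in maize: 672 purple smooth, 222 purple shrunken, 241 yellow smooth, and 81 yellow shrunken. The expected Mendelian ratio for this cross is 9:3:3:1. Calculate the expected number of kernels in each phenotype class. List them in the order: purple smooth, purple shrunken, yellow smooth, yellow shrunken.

The 9:3:3:1 ratio has 16 parts, so with N = 1216 the expected counts are:
  purple smooth: 1216 × 9/16 = 684
  purple shrunken: 1216 × 3/16 = 228
  yellow smooth: 1216 × 3/16 = 228
  yellow shrunken: 1216 × 1/16 = 76

684, 228, 228, 76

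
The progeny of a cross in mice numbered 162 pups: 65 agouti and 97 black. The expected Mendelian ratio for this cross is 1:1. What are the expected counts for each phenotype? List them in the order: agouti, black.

Total ratio parts = 2. Expected numbers out of 162:
  agouti: 162 × 1/2 = 81
  black: 162 × 1/2 = 81

81, 81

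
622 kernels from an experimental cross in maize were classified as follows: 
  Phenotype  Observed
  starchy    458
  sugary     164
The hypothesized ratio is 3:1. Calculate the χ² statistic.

The 3:1 ratio has 4 parts, so with N = 622 the expected counts are:
  starchy: 622 × 3/4 = 466.5
  sugary: 622 × 1/4 = 155.5
χ² = Σ (O − E)² / E
  starchy: (458 − 466.5)² / 466.5 = 0.1549
  sugary: (164 − 155.5)² / 155.5 = 0.4646
χ² = 0.1549 + 0.4646 = 0.6195 ≈ 0.620

0.620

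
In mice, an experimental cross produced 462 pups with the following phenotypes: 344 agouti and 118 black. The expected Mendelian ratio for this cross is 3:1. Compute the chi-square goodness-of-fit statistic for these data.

0.072

The 3:1 ratio has 4 parts, so with N = 462 the expected counts are:
  agouti: 462 × 3/4 = 346.5
  black: 462 × 1/4 = 115.5
χ² = Σ (O − E)² / E
  agouti: (344 − 346.5)² / 346.5 = 0.0180
  black: (118 − 115.5)² / 115.5 = 0.0541
χ² = 0.0180 + 0.0541 = 0.0721 ≈ 0.072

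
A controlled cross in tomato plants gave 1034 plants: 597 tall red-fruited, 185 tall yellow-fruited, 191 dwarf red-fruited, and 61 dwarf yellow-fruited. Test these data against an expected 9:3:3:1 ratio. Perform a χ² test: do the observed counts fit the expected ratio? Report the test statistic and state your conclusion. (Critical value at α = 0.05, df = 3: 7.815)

Expected counts for N = 1034 under a 9:3:3:1 ratio (total parts = 16):
  tall red-fruited: 1034 × 9/16 = 581.625
  tall yellow-fruited: 1034 × 3/16 = 193.875
  dwarf red-fruited: 1034 × 3/16 = 193.875
  dwarf yellow-fruited: 1034 × 1/16 = 64.625
χ² = Σ (O − E)² / E
  tall red-fruited: (597 − 581.625)² / 581.625 = 0.4064
  tall yellow-fruited: (185 − 193.875)² / 193.875 = 0.4063
  dwarf red-fruited: (191 − 193.875)² / 193.875 = 0.0426
  dwarf yellow-fruited: (61 − 64.625)² / 64.625 = 0.2033
χ² = 0.4064 + 0.4063 + 0.0426 + 0.2033 = 1.0586 ≈ 1.059
Degrees of freedom = 4 − 1 = 3; critical value at α = 0.05 is 7.815.
Since 1.059 < 7.815, we fail to reject the null hypothesis — the data are consistent with the 9:3:3:1 ratio.

1.059; consistent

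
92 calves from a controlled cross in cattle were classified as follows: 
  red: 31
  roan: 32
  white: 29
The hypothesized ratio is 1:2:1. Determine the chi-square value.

8.609

Under the 1:2:1 hypothesis (Σ ratio = 4, N = 92):
  red: 92 × 1/4 = 23
  roan: 92 × 2/4 = 46
  white: 92 × 1/4 = 23
χ² = Σ (O − E)² / E
  red: (31 − 23)² / 23 = 2.7826
  roan: (32 − 46)² / 46 = 4.2609
  white: (29 − 23)² / 23 = 1.5652
χ² = 2.7826 + 4.2609 + 1.5652 = 8.6087 ≈ 8.609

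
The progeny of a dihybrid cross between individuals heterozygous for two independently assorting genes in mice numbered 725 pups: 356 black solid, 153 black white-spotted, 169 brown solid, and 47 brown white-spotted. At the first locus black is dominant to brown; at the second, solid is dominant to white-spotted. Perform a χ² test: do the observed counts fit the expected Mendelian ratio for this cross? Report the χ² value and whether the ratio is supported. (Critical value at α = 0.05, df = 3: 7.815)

16.829; not consistent

A dihybrid F₂ with independent assortment and complete dominance at both loci gives a 9:3:3:1 phenotypic ratio.
Total ratio parts = 16. Expected numbers out of 725:
  black solid: 725 × 9/16 = 407.8125
  black white-spotted: 725 × 3/16 = 135.9375
  brown solid: 725 × 3/16 = 135.9375
  brown white-spotted: 725 × 1/16 = 45.3125
χ² = Σ (O − E)² / E
  black solid: (356 − 407.8125)² / 407.8125 = 6.5828
  black white-spotted: (153 − 135.9375)² / 135.9375 = 2.1416
  brown solid: (169 − 135.9375)² / 135.9375 = 8.0414
  brown white-spotted: (47 − 45.3125)² / 45.3125 = 0.0628
χ² = 6.5828 + 2.1416 + 8.0414 + 0.0628 = 16.8286 ≈ 16.829
Degrees of freedom = 4 − 1 = 3; critical value at α = 0.05 is 7.815.
Since 16.829 > 7.815, we reject the null hypothesis — the data do not fit the 9:3:3:1 ratio.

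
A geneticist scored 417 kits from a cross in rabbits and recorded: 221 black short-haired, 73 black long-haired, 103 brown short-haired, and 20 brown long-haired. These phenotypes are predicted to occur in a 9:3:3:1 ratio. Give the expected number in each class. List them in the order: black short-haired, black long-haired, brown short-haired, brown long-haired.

Total ratio parts = 16. Expected numbers out of 417:
  black short-haired: 417 × 9/16 = 234.5625
  black long-haired: 417 × 3/16 = 78.1875
  brown short-haired: 417 × 3/16 = 78.1875
  brown long-haired: 417 × 1/16 = 26.0625

234.5625, 78.1875, 78.1875, 26.0625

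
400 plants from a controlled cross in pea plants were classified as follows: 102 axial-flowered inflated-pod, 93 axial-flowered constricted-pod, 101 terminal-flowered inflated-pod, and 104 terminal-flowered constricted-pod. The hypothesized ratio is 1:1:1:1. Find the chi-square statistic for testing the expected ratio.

0.700

The 1:1:1:1 ratio has 4 parts, so with N = 400 the expected counts are:
  axial-flowered inflated-pod: 400 × 1/4 = 100
  axial-flowered constricted-pod: 400 × 1/4 = 100
  terminal-flowered inflated-pod: 400 × 1/4 = 100
  terminal-flowered constricted-pod: 400 × 1/4 = 100
χ² = Σ (O − E)² / E
  axial-flowered inflated-pod: (102 − 100)² / 100 = 0.0400
  axial-flowered constricted-pod: (93 − 100)² / 100 = 0.4900
  terminal-flowered inflated-pod: (101 − 100)² / 100 = 0.0100
  terminal-flowered constricted-pod: (104 − 100)² / 100 = 0.1600
χ² = 0.0400 + 0.4900 + 0.0100 + 0.1600 = 0.700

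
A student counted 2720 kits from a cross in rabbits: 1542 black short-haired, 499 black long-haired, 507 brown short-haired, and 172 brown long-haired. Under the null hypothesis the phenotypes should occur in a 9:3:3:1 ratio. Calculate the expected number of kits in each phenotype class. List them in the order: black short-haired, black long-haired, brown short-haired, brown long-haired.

1530, 510, 510, 170

Expected counts for N = 2720 under a 9:3:3:1 ratio (total parts = 16):
  black short-haired: 2720 × 9/16 = 1530
  black long-haired: 2720 × 3/16 = 510
  brown short-haired: 2720 × 3/16 = 510
  brown long-haired: 2720 × 1/16 = 170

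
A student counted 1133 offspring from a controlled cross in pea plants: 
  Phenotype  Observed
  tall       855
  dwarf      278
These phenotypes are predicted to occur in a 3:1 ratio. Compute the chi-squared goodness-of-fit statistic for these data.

0.130

Under the 3:1 hypothesis (Σ ratio = 4, N = 1133):
  tall: 1133 × 3/4 = 849.75
  dwarf: 1133 × 1/4 = 283.25
χ² = Σ (O − E)² / E
  tall: (855 − 849.75)² / 849.75 = 0.0324
  dwarf: (278 − 283.25)² / 283.25 = 0.0973
χ² = 0.0324 + 0.0973 = 0.1297 ≈ 0.130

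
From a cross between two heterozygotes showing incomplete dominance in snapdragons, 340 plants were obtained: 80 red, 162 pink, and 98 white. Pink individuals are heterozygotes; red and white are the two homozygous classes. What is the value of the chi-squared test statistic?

2.659

With incomplete dominance, a heterozygote × heterozygote cross gives a 1:2:1 phenotypic ratio.
Under the 1:2:1 hypothesis (Σ ratio = 4, N = 340):
  red: 340 × 1/4 = 85
  pink: 340 × 2/4 = 170
  white: 340 × 1/4 = 85
χ² = Σ (O − E)² / E
  red: (80 − 85)² / 85 = 0.2941
  pink: (162 − 170)² / 170 = 0.3765
  white: (98 − 85)² / 85 = 1.9882
χ² = 0.2941 + 0.3765 + 1.9882 = 2.6588 ≈ 2.659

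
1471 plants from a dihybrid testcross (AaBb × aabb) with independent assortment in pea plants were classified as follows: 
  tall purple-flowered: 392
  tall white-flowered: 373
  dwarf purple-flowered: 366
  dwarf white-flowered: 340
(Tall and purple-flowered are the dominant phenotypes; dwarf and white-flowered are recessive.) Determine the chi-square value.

3.776

A dihybrid testcross with independent assortment gives a 1:1:1:1 ratio.
Total ratio parts = 4. Expected numbers out of 1471:
  tall purple-flowered: 1471 × 1/4 = 367.75
  tall white-flowered: 1471 × 1/4 = 367.75
  dwarf purple-flowered: 1471 × 1/4 = 367.75
  dwarf white-flowered: 1471 × 1/4 = 367.75
χ² = Σ (O − E)² / E
  tall purple-flowered: (392 − 367.75)² / 367.75 = 1.5991
  tall white-flowered: (373 − 367.75)² / 367.75 = 0.0749
  dwarf purple-flowered: (366 − 367.75)² / 367.75 = 0.0083
  dwarf white-flowered: (340 − 367.75)² / 367.75 = 2.0940
χ² = 1.5991 + 0.0749 + 0.0083 + 2.0940 = 3.7763 ≈ 3.776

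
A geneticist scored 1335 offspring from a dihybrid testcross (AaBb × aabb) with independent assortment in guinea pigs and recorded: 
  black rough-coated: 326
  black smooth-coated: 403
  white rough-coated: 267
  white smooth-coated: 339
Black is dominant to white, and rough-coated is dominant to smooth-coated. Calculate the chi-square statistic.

27.981

A dihybrid testcross with independent assortment gives a 1:1:1:1 ratio.
The 1:1:1:1 ratio has 4 parts, so with N = 1335 the expected counts are:
  black rough-coated: 1335 × 1/4 = 333.75
  black smooth-coated: 1335 × 1/4 = 333.75
  white rough-coated: 1335 × 1/4 = 333.75
  white smooth-coated: 1335 × 1/4 = 333.75
χ² = Σ (O − E)² / E
  black rough-coated: (326 − 333.75)² / 333.75 = 0.1800
  black smooth-coated: (403 − 333.75)² / 333.75 = 14.3687
  white rough-coated: (267 − 333.75)² / 333.75 = 13.3500
  white smooth-coated: (339 − 333.75)² / 333.75 = 0.0826
χ² = 0.1800 + 14.3687 + 13.3500 + 0.0826 = 27.9813 ≈ 27.981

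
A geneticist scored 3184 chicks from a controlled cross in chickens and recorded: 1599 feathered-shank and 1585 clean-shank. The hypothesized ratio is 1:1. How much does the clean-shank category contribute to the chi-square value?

Total ratio parts = 2. Expected numbers out of 3184:
  feathered-shank: 3184 × 1/2 = 1592
  clean-shank: 3184 × 1/2 = 1592
Contribution of clean-shank: (1585 − 1592)² / 1592 = 0.0308

0.031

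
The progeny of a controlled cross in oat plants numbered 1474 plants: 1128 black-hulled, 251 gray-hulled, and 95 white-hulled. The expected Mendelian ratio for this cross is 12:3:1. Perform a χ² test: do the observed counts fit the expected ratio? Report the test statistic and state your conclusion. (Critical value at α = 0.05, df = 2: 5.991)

The 12:3:1 ratio has 16 parts, so with N = 1474 the expected counts are:
  black-hulled: 1474 × 12/16 = 1105.5
  gray-hulled: 1474 × 3/16 = 276.375
  white-hulled: 1474 × 1/16 = 92.125
χ² = Σ (O − E)² / E
  black-hulled: (1128 − 1105.5)² / 1105.5 = 0.4579
  gray-hulled: (251 − 276.375)² / 276.375 = 2.3298
  white-hulled: (95 − 92.125)² / 92.125 = 0.0897
χ² = 0.4579 + 2.3298 + 0.0897 = 2.8774 ≈ 2.877
Degrees of freedom = 3 − 1 = 2; critical value at α = 0.05 is 5.991.
Since 2.877 < 5.991, we fail to reject the null hypothesis — the data are consistent with the 12:3:1 ratio.

2.877; consistent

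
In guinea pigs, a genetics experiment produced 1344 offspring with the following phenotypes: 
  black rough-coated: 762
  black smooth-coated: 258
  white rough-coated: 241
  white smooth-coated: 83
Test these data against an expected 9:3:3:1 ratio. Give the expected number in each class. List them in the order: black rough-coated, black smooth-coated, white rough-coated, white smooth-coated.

The 9:3:3:1 ratio has 16 parts, so with N = 1344 the expected counts are:
  black rough-coated: 1344 × 9/16 = 756
  black smooth-coated: 1344 × 3/16 = 252
  white rough-coated: 1344 × 3/16 = 252
  white smooth-coated: 1344 × 1/16 = 84

756, 252, 252, 84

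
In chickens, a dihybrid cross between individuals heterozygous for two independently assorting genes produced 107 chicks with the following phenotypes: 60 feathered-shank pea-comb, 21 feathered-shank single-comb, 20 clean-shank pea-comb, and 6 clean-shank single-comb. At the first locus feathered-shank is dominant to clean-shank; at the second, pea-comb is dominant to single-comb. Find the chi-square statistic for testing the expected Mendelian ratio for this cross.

A dihybrid F₂ with independent assortment and complete dominance at both loci gives a 9:3:3:1 phenotypic ratio.
Under the 9:3:3:1 hypothesis (Σ ratio = 16, N = 107):
  feathered-shank pea-comb: 107 × 9/16 = 60.1875
  feathered-shank single-comb: 107 × 3/16 = 20.0625
  clean-shank pea-comb: 107 × 3/16 = 20.0625
  clean-shank single-comb: 107 × 1/16 = 6.6875
χ² = Σ (O − E)² / E
  feathered-shank pea-comb: (60 − 60.1875)² / 60.1875 = 0.0006
  feathered-shank single-comb: (21 − 20.0625)² / 20.0625 = 0.0438
  clean-shank pea-comb: (20 − 20.0625)² / 20.0625 = 0.0002
  clean-shank single-comb: (6 − 6.6875)² / 6.6875 = 0.0707
χ² = 0.0006 + 0.0438 + 0.0002 + 0.0707 = 0.1153 ≈ 0.115

0.115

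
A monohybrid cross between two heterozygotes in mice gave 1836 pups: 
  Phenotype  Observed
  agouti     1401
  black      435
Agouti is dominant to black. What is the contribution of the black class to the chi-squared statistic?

For a monohybrid cross between heterozygotes with complete dominance, the expected phenotypic ratio is 3:1.
Expected counts for N = 1836 under a 3:1 ratio (total parts = 4):
  agouti: 1836 × 3/4 = 1377
  black: 1836 × 1/4 = 459
Contribution of black: (435 − 459)² / 459 = 1.2549

1.255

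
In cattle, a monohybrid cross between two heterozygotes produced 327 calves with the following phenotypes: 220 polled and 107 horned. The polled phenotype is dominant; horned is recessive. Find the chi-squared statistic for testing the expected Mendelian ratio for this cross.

10.399

For a monohybrid cross between heterozygotes with complete dominance, the expected phenotypic ratio is 3:1.
Under the 3:1 hypothesis (Σ ratio = 4, N = 327):
  polled: 327 × 3/4 = 245.25
  horned: 327 × 1/4 = 81.75
χ² = Σ (O − E)² / E
  polled: (220 − 245.25)² / 245.25 = 2.5996
  horned: (107 − 81.75)² / 81.75 = 7.7989
χ² = 2.5996 + 7.7989 = 10.3985 ≈ 10.399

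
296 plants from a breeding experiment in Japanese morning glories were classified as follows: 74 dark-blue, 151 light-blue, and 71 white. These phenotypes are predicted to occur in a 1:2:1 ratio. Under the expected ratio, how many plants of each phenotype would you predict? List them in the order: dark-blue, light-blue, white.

Under the 1:2:1 hypothesis (Σ ratio = 4, N = 296):
  dark-blue: 296 × 1/4 = 74
  light-blue: 296 × 2/4 = 148
  white: 296 × 1/4 = 74

74, 148, 74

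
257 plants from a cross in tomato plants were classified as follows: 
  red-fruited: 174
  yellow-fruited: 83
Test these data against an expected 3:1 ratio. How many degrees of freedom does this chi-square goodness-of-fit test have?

1

A goodness-of-fit test with 2 phenotype classes has df = 2 − 1 = 1.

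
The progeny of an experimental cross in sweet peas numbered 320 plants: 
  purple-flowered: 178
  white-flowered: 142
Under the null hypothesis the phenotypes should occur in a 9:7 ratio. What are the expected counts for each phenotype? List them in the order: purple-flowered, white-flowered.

180, 140

Expected counts for N = 320 under a 9:7 ratio (total parts = 16):
  purple-flowered: 320 × 9/16 = 180
  white-flowered: 320 × 7/16 = 140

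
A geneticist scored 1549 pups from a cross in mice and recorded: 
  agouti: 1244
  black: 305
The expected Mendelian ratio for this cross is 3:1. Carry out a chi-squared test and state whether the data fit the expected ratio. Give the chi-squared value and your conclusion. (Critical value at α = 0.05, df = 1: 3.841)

23.293; not consistent

Under the 3:1 hypothesis (Σ ratio = 4, N = 1549):
  agouti: 1549 × 3/4 = 1161.75
  black: 1549 × 1/4 = 387.25
χ² = Σ (O − E)² / E
  agouti: (1244 − 1161.75)² / 1161.75 = 5.8232
  black: (305 − 387.25)² / 387.25 = 17.4695
χ² = 5.8232 + 17.4695 = 23.2927 ≈ 23.293
Degrees of freedom = 2 − 1 = 1; critical value at α = 0.05 is 3.841.
Since 23.293 > 3.841, we reject the null hypothesis — the data do not fit the 3:1 ratio.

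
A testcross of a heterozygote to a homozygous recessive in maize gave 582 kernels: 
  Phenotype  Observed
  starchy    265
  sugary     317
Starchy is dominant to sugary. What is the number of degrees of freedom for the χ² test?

1

A testcross of a heterozygote (Aa × aa) gives a 1:1 phenotypic ratio.
A goodness-of-fit test with 2 phenotype classes has df = 2 − 1 = 1.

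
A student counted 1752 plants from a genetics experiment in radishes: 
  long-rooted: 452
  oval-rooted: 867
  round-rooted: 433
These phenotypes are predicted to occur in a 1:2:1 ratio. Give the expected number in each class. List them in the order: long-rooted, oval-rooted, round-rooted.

438, 876, 438

Total ratio parts = 4. Expected numbers out of 1752:
  long-rooted: 1752 × 1/4 = 438
  oval-rooted: 1752 × 2/4 = 876
  round-rooted: 1752 × 1/4 = 438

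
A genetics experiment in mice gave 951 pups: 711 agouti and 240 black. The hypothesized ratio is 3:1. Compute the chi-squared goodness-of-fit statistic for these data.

0.028

Total ratio parts = 4. Expected numbers out of 951:
  agouti: 951 × 3/4 = 713.25
  black: 951 × 1/4 = 237.75
χ² = Σ (O − E)² / E
  agouti: (711 − 713.25)² / 713.25 = 0.0071
  black: (240 − 237.75)² / 237.75 = 0.0213
χ² = 0.0071 + 0.0213 = 0.0284 ≈ 0.028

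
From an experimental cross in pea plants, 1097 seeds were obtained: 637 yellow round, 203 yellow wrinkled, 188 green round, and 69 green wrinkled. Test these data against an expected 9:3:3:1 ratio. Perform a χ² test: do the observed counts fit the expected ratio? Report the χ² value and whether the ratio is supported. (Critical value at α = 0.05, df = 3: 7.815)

2.203; consistent

Expected counts for N = 1097 under a 9:3:3:1 ratio (total parts = 16):
  yellow round: 1097 × 9/16 = 617.0625
  yellow wrinkled: 1097 × 3/16 = 205.6875
  green round: 1097 × 3/16 = 205.6875
  green wrinkled: 1097 × 1/16 = 68.5625
χ² = Σ (O − E)² / E
  yellow round: (637 − 617.0625)² / 617.0625 = 0.6442
  yellow wrinkled: (203 − 205.6875)² / 205.6875 = 0.0351
  green round: (188 − 205.6875)² / 205.6875 = 1.5210
  green wrinkled: (69 − 68.5625)² / 68.5625 = 0.0028
χ² = 0.6442 + 0.0351 + 1.5210 + 0.0028 = 2.2031 ≈ 2.203
Degrees of freedom = 4 − 1 = 3; critical value at α = 0.05 is 7.815.
Since 2.203 < 7.815, we fail to reject the null hypothesis — the data are consistent with the 9:3:3:1 ratio.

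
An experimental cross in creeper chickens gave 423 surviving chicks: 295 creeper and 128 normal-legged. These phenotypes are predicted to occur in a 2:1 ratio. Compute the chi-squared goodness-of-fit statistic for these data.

1.798

Expected counts for N = 423 under a 2:1 ratio (total parts = 3):
  creeper: 423 × 2/3 = 282
  normal-legged: 423 × 1/3 = 141
χ² = Σ (O − E)² / E
  creeper: (295 − 282)² / 282 = 0.5993
  normal-legged: (128 − 141)² / 141 = 1.1986
χ² = 0.5993 + 1.1986 = 1.7979 ≈ 1.798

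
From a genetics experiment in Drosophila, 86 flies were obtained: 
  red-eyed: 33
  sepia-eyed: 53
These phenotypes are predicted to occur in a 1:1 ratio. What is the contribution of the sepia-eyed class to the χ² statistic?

2.326

Expected counts for N = 86 under a 1:1 ratio (total parts = 2):
  red-eyed: 86 × 1/2 = 43
  sepia-eyed: 86 × 1/2 = 43
Contribution of sepia-eyed: (53 − 43)² / 43 = 2.3256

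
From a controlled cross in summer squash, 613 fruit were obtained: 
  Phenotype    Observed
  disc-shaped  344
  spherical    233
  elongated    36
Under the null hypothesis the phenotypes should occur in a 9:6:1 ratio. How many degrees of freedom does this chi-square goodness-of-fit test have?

2

A goodness-of-fit test with 3 phenotype classes has df = 3 − 1 = 2.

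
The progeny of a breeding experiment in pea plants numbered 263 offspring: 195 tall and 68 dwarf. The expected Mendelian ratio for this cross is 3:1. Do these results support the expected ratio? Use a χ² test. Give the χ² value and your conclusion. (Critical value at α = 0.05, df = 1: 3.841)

The 3:1 ratio has 4 parts, so with N = 263 the expected counts are:
  tall: 263 × 3/4 = 197.25
  dwarf: 263 × 1/4 = 65.75
χ² = Σ (O − E)² / E
  tall: (195 − 197.25)² / 197.25 = 0.0257
  dwarf: (68 − 65.75)² / 65.75 = 0.0770
χ² = 0.0257 + 0.0770 = 0.1027 ≈ 0.103
Degrees of freedom = 2 − 1 = 1; critical value at α = 0.05 is 3.841.
Since 0.103 < 3.841, we fail to reject the null hypothesis — the data are consistent with the 3:1 ratio.

0.103; consistent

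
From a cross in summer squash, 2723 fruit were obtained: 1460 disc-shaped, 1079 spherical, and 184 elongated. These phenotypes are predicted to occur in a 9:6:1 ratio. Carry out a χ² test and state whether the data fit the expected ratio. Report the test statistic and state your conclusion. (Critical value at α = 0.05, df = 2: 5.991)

Under the 9:6:1 hypothesis (Σ ratio = 16, N = 2723):
  disc-shaped: 2723 × 9/16 = 1531.6875
  spherical: 2723 × 6/16 = 1021.125
  elongated: 2723 × 1/16 = 170.1875
χ² = Σ (O − E)² / E
  disc-shaped: (1460 − 1531.6875)² / 1531.6875 = 3.3552
  spherical: (1079 − 1021.125)² / 1021.125 = 3.2802
  elongated: (184 − 170.1875)² / 170.1875 = 1.1210
χ² = 3.3552 + 3.2802 + 1.1210 = 7.7564 ≈ 7.756
Degrees of freedom = 3 − 1 = 2; critical value at α = 0.05 is 5.991.
Since 7.756 > 5.991, we reject the null hypothesis — the data do not fit the 9:6:1 ratio.

7.756; not consistent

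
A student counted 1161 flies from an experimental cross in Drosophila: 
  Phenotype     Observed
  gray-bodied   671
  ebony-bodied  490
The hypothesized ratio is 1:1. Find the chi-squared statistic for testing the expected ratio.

Total ratio parts = 2. Expected numbers out of 1161:
  gray-bodied: 1161 × 1/2 = 580.5
  ebony-bodied: 1161 × 1/2 = 580.5
χ² = Σ (O − E)² / E
  gray-bodied: (671 − 580.5)² / 580.5 = 14.1090
  ebony-bodied: (490 − 580.5)² / 580.5 = 14.1090
χ² = 14.1090 + 14.1090 = 28.218

28.218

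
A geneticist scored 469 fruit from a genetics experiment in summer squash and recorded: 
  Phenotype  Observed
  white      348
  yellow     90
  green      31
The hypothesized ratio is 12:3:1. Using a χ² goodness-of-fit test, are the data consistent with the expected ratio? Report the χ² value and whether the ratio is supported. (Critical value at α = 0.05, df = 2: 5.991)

0.186; consistent

The 12:3:1 ratio has 16 parts, so with N = 469 the expected counts are:
  white: 469 × 12/16 = 351.75
  yellow: 469 × 3/16 = 87.9375
  green: 469 × 1/16 = 29.3125
χ² = Σ (O − E)² / E
  white: (348 − 351.75)² / 351.75 = 0.0400
  yellow: (90 − 87.9375)² / 87.9375 = 0.0484
  green: (31 − 29.3125)² / 29.3125 = 0.0971
χ² = 0.0400 + 0.0484 + 0.0971 = 0.1855 ≈ 0.186
Degrees of freedom = 3 − 1 = 2; critical value at α = 0.05 is 5.991.
Since 0.186 < 5.991, we fail to reject the null hypothesis — the data are consistent with the 12:3:1 ratio.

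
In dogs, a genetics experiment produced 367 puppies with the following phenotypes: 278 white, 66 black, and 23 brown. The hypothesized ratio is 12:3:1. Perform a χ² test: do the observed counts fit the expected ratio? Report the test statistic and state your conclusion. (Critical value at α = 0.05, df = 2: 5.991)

Under the 12:3:1 hypothesis (Σ ratio = 16, N = 367):
  white: 367 × 12/16 = 275.25
  black: 367 × 3/16 = 68.8125
  brown: 367 × 1/16 = 22.9375
χ² = Σ (O − E)² / E
  white: (278 − 275.25)² / 275.25 = 0.0275
  black: (66 − 68.8125)² / 68.8125 = 0.1150
  brown: (23 − 22.9375)² / 22.9375 = 0.0002
χ² = 0.0275 + 0.1150 + 0.0002 = 0.1427 ≈ 0.143
Degrees of freedom = 3 − 1 = 2; critical value at α = 0.05 is 5.991.
Since 0.143 < 5.991, we fail to reject the null hypothesis — the data are consistent with the 12:3:1 ratio.

0.143; consistent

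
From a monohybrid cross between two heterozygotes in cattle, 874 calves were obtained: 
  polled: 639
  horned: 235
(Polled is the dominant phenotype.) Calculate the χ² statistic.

1.661

For a monohybrid cross between heterozygotes with complete dominance, the expected phenotypic ratio is 3:1.
Expected counts for N = 874 under a 3:1 ratio (total parts = 4):
  polled: 874 × 3/4 = 655.5
  horned: 874 × 1/4 = 218.5
χ² = Σ (O − E)² / E
  polled: (639 − 655.5)² / 655.5 = 0.4153
  horned: (235 − 218.5)² / 218.5 = 1.2460
χ² = 0.4153 + 1.2460 = 1.6613 ≈ 1.661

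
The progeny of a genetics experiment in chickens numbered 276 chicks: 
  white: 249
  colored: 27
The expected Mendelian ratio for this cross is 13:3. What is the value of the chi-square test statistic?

14.569

Total ratio parts = 16. Expected numbers out of 276:
  white: 276 × 13/16 = 224.25
  colored: 276 × 3/16 = 51.75
χ² = Σ (O − E)² / E
  white: (249 − 224.25)² / 224.25 = 2.7316
  colored: (27 − 51.75)² / 51.75 = 11.8370
χ² = 2.7316 + 11.8370 = 14.5686 ≈ 14.569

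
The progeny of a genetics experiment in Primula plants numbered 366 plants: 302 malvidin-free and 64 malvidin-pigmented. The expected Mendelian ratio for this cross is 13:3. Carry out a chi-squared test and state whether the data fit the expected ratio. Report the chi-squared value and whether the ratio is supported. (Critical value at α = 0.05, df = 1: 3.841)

0.384; consistent

The 13:3 ratio has 16 parts, so with N = 366 the expected counts are:
  malvidin-free: 366 × 13/16 = 297.375
  malvidin-pigmented: 366 × 3/16 = 68.625
χ² = Σ (O − E)² / E
  malvidin-free: (302 − 297.375)² / 297.375 = 0.0719
  malvidin-pigmented: (64 − 68.625)² / 68.625 = 0.3117
χ² = 0.0719 + 0.3117 = 0.3836 ≈ 0.384
Degrees of freedom = 2 − 1 = 1; critical value at α = 0.05 is 3.841.
Since 0.384 < 3.841, we fail to reject the null hypothesis — the data are consistent with the 13:3 ratio.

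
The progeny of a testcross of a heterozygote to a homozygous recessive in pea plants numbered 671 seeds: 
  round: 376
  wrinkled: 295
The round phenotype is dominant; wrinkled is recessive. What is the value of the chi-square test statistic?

9.778

A testcross of a heterozygote (Aa × aa) gives a 1:1 phenotypic ratio.
Total ratio parts = 2. Expected numbers out of 671:
  round: 671 × 1/2 = 335.5
  wrinkled: 671 × 1/2 = 335.5
χ² = Σ (O − E)² / E
  round: (376 − 335.5)² / 335.5 = 4.8890
  wrinkled: (295 − 335.5)² / 335.5 = 4.8890
χ² = 4.8890 + 4.8890 = 9.778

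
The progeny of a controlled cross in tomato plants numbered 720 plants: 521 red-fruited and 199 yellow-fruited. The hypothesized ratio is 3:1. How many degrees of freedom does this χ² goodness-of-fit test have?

A goodness-of-fit test with 2 phenotype classes has df = 2 − 1 = 1.

1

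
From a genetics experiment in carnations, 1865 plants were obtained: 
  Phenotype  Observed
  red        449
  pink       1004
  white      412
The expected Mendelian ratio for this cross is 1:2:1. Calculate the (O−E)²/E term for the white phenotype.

Total ratio parts = 4. Expected numbers out of 1865:
  red: 1865 × 1/4 = 466.25
  pink: 1865 × 2/4 = 932.5
  white: 1865 × 1/4 = 466.25
Contribution of white: (412 − 466.25)² / 466.25 = 6.3122

6.312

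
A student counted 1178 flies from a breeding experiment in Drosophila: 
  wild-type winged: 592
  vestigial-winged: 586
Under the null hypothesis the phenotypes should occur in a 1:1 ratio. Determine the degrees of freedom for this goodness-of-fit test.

A goodness-of-fit test with 2 phenotype classes has df = 2 − 1 = 1.

1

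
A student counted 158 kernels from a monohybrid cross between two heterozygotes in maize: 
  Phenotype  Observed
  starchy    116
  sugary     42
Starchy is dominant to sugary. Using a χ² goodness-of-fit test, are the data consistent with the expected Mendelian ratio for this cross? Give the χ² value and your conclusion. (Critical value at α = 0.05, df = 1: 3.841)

For a monohybrid cross between heterozygotes with complete dominance, the expected phenotypic ratio is 3:1.
Total ratio parts = 4. Expected numbers out of 158:
  starchy: 158 × 3/4 = 118.5
  sugary: 158 × 1/4 = 39.5
χ² = Σ (O − E)² / E
  starchy: (116 − 118.5)² / 118.5 = 0.0527
  sugary: (42 − 39.5)² / 39.5 = 0.1582
χ² = 0.0527 + 0.1582 = 0.2109 ≈ 0.211
Degrees of freedom = 2 − 1 = 1; critical value at α = 0.05 is 3.841.
Since 0.211 < 3.841, we fail to reject the null hypothesis — the data are consistent with the 3:1 ratio.

0.211; consistent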